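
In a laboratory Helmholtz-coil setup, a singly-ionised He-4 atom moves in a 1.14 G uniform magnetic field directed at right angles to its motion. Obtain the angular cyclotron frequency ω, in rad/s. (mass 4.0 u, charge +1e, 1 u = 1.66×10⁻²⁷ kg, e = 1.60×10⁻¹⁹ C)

ω = qB/m = (1×1.60×10^-19)(1.14×10^-4) / (6.64×10^-27) = 2750 rad/s.

ω ≈ 2750 rad/s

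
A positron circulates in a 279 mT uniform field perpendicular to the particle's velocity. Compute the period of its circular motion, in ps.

The cyclotron period is independent of speed: T = 2πm/(qB).
T = 2π(9.11×10^-31) / [(1×1.60×10^-19)(0.279)] = 1.28×10^-10 s.

T ≈ 128 ps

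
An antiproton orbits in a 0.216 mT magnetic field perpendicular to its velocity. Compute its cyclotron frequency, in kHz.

f = qB/(2πm) = (1×1.60×10^-19)(2.16×10^-4) / [2π(1.67×10^-27)] = 3290 Hz.

f ≈ 3.29 kHz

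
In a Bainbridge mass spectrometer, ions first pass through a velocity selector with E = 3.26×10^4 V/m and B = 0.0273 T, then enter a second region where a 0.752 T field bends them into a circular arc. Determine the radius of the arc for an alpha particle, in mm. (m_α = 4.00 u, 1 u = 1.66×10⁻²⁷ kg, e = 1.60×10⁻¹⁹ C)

r ≈ 32.9 mm

The selector passes v = E/B = 3.26×10^4/0.0273 = 1.19×10^6 m/s.
In the deflection region, r = mv/(qB₂) = (6.64×10^-27)(1.19×10^6) / [(2×1.60×10^-19)(0.752)] = 0.0329 m.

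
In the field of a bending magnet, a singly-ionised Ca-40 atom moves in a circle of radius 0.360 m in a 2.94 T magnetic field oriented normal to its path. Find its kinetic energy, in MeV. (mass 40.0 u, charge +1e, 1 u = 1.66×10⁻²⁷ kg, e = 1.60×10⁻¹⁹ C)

K ≈ 1.35 MeV

v = qBr/m = (1×1.60×10^-19)(2.94)(0.360) / (6.64×10^-26) = 2.55×10^6 m/s.
K = ½mv² = 0.5·(6.64×10^-26)·(2.55×10^6)² = 2.16×10^-13 J = 1.35 MeV.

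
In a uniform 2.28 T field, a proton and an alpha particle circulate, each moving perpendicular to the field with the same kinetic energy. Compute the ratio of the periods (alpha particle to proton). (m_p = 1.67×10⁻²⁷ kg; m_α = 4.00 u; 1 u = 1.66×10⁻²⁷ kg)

ratio ≈ 1.99

T = 2πm/(qB) is independent of speed, so T₂/T₁ = (m₂/q₂)/(m₁/q₁).
T_{alpha particle}/T_{proton} = (6.64×10^-27/2e) / (1.67×10^-27/1e) = 1.99.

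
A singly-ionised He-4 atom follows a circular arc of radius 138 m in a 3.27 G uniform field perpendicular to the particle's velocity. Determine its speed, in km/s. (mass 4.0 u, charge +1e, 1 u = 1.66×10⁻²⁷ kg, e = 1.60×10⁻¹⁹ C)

v ≈ 1090 km/s

From qvB = mv²/r, v = qBr/m.
v = (1×1.60×10^-19)(3.27×10^-4)(138) / (6.64×10^-27) = 1.09×10^6 m/s.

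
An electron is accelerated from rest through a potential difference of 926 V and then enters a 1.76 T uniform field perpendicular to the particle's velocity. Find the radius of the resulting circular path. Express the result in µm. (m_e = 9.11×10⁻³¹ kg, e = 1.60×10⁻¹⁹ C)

The kinetic energy gained is K = qV = (1×1.60×10^-19)(926) = 1.48×10^-16 J.
v = √(2K/m) = 1.80×10^7 m/s.
r = mv/(qB) = (9.11×10^-31)(1.80×10^7) / [(1×1.60×10^-19)(1.76)] = 5.83×10^-5 m.

r ≈ 58.3 µm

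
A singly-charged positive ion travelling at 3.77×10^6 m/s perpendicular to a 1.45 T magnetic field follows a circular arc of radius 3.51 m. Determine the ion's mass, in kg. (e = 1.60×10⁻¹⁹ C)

m ≈ 2.16×10^-25 kg

qvB = mv²/r ⇒ m = qBr/v.
m = (1×1.60×10^-19)(1.45)(3.51) / (3.77×10^6) = 2.16×10^-25 kg.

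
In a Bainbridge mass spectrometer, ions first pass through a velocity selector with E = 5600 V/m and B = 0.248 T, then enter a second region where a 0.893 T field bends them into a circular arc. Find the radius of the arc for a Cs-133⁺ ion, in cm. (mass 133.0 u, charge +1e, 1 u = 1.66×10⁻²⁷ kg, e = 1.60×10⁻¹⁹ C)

r ≈ 3.49 cm

The selector passes v = E/B = 5600/0.248 = 2.26×10^4 m/s.
In the deflection region, r = mv/(qB₂) = (2.21×10^-25)(2.26×10^4) / [(1×1.60×10^-19)(0.893)] = 0.0349 m.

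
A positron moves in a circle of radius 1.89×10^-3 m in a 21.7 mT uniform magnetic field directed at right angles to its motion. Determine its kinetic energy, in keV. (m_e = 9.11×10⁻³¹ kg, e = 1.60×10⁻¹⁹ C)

v = qBr/m = (1×1.60×10^-19)(0.0217)(1.89×10^-3) / (9.11×10^-31) = 7.20×10^6 m/s.
K = ½mv² = 0.5·(9.11×10^-31)·(7.20×10^6)² = 2.36×10^-17 J = 0.148 keV.

K ≈ 0.148 keV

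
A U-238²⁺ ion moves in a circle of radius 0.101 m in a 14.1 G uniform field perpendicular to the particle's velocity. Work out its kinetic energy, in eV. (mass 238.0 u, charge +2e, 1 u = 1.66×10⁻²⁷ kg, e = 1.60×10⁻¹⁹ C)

K ≈ 0.0164 eV

v = qBr/m = (2×1.60×10^-19)(1.41×10^-3)(0.101) / (3.95×10^-25) = 115 m/s.
K = ½mv² = 0.5·(3.95×10^-25)·(115)² = 2.63×10^-21 J = 0.0164 eV.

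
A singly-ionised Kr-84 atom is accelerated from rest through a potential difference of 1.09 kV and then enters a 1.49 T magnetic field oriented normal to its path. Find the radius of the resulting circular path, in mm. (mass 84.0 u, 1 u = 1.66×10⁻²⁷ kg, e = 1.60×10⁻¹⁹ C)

r ≈ 29.3 mm

The kinetic energy gained is K = qV = (1×1.60×10^-19)(1090) = 1.74×10^-16 J.
v = √(2K/m) = 5.00×10^4 m/s.
r = mv/(qB) = (1.39×10^-25)(5.00×10^4) / [(1×1.60×10^-19)(1.49)] = 0.0293 m.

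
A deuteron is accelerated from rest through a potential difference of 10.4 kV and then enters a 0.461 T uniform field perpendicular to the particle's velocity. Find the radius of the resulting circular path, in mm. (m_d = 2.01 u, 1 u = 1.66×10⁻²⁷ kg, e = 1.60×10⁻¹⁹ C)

The kinetic energy gained is K = qV = (1×1.60×10^-19)(1.04×10^4) = 1.66×10^-15 J.
v = √(2K/m) = 9.99×10^5 m/s.
r = mv/(qB) = (3.34×10^-27)(9.99×10^5) / [(1×1.60×10^-19)(0.461)] = 0.0452 m.

r ≈ 45.2 mm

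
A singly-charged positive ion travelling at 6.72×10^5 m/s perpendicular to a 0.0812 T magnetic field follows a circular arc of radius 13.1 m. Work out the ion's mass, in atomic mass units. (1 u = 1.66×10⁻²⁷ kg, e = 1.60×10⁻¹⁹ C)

qvB = mv²/r ⇒ m = qBr/v.
m = (1×1.60×10^-19)(0.0812)(13.1) / (6.72×10^5) = 2.53×10^-25 kg = 153 u.

m ≈ 153 u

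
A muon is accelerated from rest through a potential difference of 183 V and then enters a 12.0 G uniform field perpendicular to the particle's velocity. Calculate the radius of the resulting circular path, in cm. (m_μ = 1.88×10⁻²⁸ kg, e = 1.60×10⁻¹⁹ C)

The kinetic energy gained is K = qV = (1×1.60×10^-19)(183) = 2.93×10^-17 J.
v = √(2K/m) = 5.58×10^5 m/s.
r = mv/(qB) = (1.88×10^-28)(5.58×10^5) / [(1×1.60×10^-19)(1.20×10^-3)] = 0.546 m.

r ≈ 54.6 cm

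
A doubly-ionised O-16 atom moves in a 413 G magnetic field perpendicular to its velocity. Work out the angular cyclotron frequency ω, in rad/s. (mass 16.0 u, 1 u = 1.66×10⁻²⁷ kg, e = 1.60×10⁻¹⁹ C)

ω ≈ 4.98×10^5 rad/s

ω = qB/m = (2×1.60×10^-19)(0.0413) / (2.66×10^-26) = 4.98×10^5 rad/s.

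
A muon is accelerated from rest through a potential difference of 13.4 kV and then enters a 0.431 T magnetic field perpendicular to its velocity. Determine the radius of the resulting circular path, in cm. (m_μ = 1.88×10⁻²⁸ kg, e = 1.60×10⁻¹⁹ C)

r ≈ 1.30 cm

The kinetic energy gained is K = qV = (1×1.60×10^-19)(1.34×10^4) = 2.14×10^-15 J.
v = √(2K/m) = 4.78×10^6 m/s.
r = mv/(qB) = (1.88×10^-28)(4.78×10^6) / [(1×1.60×10^-19)(0.431)] = 0.0130 m.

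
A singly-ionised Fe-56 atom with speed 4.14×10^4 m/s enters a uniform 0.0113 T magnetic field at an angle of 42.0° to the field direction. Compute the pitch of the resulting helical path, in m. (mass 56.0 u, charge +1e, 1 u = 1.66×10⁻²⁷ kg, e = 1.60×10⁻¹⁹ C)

The velocity component along B is v∥ = v cos42.0° = 3.08×10^4 m/s.
The cyclotron period T = 2πm/(qB) = 3.23×10^-4 s is set by m, q, B alone.
Pitch = v∥·T = (3.08×10^4)(3.23×10^-4) = 9.94 m.

pitch ≈ 9.94 m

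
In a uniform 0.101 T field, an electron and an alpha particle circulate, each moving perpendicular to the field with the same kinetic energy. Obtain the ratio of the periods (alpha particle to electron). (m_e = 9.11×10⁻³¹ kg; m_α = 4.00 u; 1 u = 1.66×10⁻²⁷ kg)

T = 2πm/(qB) is independent of speed, so T₂/T₁ = (m₂/q₂)/(m₁/q₁).
T_{alpha particle}/T_{electron} = (6.64×10^-27/2e) / (9.11×10^-31/1e) = 3640.

ratio ≈ 3640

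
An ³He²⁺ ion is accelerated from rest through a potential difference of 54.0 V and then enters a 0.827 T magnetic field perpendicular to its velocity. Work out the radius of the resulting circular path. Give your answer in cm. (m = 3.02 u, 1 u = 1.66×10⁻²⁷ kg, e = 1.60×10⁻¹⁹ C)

r ≈ 0.157 cm

The kinetic energy gained is K = qV = (2×1.60×10^-19)(54.0) = 1.73×10^-17 J.
v = √(2K/m) = 8.30×10^4 m/s.
r = mv/(qB) = (5.01×10^-27)(8.30×10^4) / [(2×1.60×10^-19)(0.827)] = 1.57×10^-3 m.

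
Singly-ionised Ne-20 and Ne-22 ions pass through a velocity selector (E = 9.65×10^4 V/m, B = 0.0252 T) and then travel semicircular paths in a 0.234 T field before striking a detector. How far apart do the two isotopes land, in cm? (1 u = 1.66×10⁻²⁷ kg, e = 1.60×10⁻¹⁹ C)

Both emerge at v = E/B₁ = 3.83×10^6 m/s.
r = mv/(qB₂), so r₁ = 3.396 m and r₂ = 3.735 m, giving Δr = 0.340 m.
After a semicircle each ion lands a diameter 2r from the entry slit, so the separation is 2Δr = 0.679 m.

Δd ≈ 67.9 cm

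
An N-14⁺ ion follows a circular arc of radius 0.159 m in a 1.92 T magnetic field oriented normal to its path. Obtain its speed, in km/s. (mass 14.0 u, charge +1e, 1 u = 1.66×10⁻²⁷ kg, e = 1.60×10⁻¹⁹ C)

From qvB = mv²/r, v = qBr/m.
v = (1×1.60×10^-19)(1.92)(0.159) / (2.32×10^-26) = 2.10×10^6 m/s.

v ≈ 2100 km/s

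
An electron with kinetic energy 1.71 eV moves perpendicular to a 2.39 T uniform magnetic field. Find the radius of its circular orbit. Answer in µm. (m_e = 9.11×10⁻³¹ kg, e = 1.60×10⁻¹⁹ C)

Convert the energy: K = 1.71 eV = 2.74×10^-19 J.
v = √(2K/m) = √(2·2.74×10^-19/9.11×10^-31) = 7.75×10^5 m/s.
r = mv/(qB) = (9.11×10^-31)(7.75×10^5) / [(1×1.60×10^-19)(2.39)] = 1.85×10^-6 m.

r ≈ 1.85 µm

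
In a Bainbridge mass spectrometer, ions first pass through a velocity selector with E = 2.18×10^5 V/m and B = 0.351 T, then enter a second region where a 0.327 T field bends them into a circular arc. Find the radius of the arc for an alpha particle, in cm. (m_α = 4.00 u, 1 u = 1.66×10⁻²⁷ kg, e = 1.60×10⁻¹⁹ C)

The selector passes v = E/B = 2.18×10^5/0.351 = 6.21×10^5 m/s.
In the deflection region, r = mv/(qB₂) = (6.64×10^-27)(6.21×10^5) / [(2×1.60×10^-19)(0.327)] = 0.0394 m.

r ≈ 3.94 cm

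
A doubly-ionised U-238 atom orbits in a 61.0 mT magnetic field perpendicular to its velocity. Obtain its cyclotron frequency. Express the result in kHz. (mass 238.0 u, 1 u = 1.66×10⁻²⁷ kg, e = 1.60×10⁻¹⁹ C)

f ≈ 7.86 kHz

f = qB/(2πm) = (2×1.60×10^-19)(0.0610) / [2π(3.95×10^-25)] = 7860 Hz.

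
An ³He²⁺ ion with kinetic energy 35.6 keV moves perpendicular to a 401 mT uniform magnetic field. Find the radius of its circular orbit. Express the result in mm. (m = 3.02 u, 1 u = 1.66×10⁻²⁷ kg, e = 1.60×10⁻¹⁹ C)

r ≈ 58.9 mm

Convert the energy: K = 35.6 keV = 5.70×10^-15 J.
v = √(2K/m) = √(2·5.70×10^-15/5.01×10^-27) = 1.51×10^6 m/s.
r = mv/(qB) = (5.01×10^-27)(1.51×10^6) / [(2×1.60×10^-19)(0.401)] = 0.0589 m.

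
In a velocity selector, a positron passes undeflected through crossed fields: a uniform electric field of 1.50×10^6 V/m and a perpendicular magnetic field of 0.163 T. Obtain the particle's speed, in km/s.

For zero net force, qE = qvB, so v = E/B.
v = (1.50×10^6) / (0.163) = 9.20×10^6 m/s.

v ≈ 9200 km/s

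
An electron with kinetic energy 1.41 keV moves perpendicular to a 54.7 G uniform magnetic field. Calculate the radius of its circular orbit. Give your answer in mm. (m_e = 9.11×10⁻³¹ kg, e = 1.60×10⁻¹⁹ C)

Convert the energy: K = 1.41 keV = 2.26×10^-16 J.
v = √(2K/m) = √(2·2.26×10^-16/9.11×10^-31) = 2.23×10^7 m/s.
r = mv/(qB) = (9.11×10^-31)(2.23×10^7) / [(1×1.60×10^-19)(5.47×10^-3)] = 0.0232 m.

r ≈ 23.2 mm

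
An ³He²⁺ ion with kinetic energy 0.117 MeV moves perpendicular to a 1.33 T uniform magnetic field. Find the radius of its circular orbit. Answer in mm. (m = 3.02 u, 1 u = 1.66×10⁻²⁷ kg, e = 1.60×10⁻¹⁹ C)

Convert the energy: K = 0.117 MeV = 1.87×10^-14 J.
v = √(2K/m) = √(2·1.87×10^-14/5.01×10^-27) = 2.73×10^6 m/s.
r = mv/(qB) = (5.01×10^-27)(2.73×10^6) / [(2×1.60×10^-19)(1.33)] = 0.0322 m.

r ≈ 32.2 mm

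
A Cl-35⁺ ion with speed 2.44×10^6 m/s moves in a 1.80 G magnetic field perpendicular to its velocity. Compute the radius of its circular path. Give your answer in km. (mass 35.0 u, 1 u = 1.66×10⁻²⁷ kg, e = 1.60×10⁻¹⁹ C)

The magnetic force provides the centripetal force: qvB = mv²/r, so r = mv/(qB).
r = (5.81×10^-26 kg)(2.44×10^6 m/s) / [(1×1.60×10^-19 C)(1.80×10^-4 T)] = 4920 m.

r ≈ 4.92 km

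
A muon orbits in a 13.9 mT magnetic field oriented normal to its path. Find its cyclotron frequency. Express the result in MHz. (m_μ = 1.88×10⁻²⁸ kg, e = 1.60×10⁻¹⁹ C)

f ≈ 1.88 MHz

f = qB/(2πm) = (1×1.60×10^-19)(0.0139) / [2π(1.88×10^-28)] = 1.88×10^6 Hz.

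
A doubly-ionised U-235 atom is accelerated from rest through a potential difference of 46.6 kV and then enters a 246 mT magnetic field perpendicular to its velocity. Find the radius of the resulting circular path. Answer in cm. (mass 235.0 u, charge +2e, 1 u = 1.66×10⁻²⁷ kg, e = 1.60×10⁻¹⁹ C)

r ≈ 137 cm

The kinetic energy gained is K = qV = (2×1.60×10^-19)(4.66×10^4) = 1.49×10^-14 J.
v = √(2K/m) = 2.76×10^5 m/s.
r = mv/(qB) = (3.90×10^-25)(2.76×10^5) / [(2×1.60×10^-19)(0.246)] = 1.37 m.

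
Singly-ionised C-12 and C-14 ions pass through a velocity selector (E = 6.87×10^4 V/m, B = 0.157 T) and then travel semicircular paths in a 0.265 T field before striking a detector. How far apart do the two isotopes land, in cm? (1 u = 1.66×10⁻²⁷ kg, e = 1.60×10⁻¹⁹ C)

Δd ≈ 6.85 cm

Both emerge at v = E/B₁ = 4.38×10^5 m/s.
r = mv/(qB₂), so r₁ = 0.2056 m and r₂ = 0.2398 m, giving Δr = 0.0343 m.
After a semicircle each ion lands a diameter 2r from the entry slit, so the separation is 2Δr = 0.0685 m.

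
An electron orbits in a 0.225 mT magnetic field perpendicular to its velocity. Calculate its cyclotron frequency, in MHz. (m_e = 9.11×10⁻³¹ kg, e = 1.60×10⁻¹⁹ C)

f = qB/(2πm) = (1×1.60×10^-19)(2.25×10^-4) / [2π(9.11×10^-31)] = 6.29×10^6 Hz.

f ≈ 6.29 MHz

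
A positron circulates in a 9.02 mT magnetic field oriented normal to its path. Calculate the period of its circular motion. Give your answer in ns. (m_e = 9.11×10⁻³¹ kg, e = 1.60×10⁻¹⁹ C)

T ≈ 3.97 ns

The cyclotron period is independent of speed: T = 2πm/(qB).
T = 2π(9.11×10^-31) / [(1×1.60×10^-19)(9.02×10^-3)] = 3.97×10^-9 s.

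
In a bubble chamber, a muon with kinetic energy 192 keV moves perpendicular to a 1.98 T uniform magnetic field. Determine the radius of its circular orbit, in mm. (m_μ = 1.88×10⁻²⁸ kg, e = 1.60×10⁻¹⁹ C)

r ≈ 10.7 mm

Convert the energy: K = 192 keV = 3.07×10^-14 J.
v = √(2K/m) = √(2·3.07×10^-14/1.88×10^-28) = 1.81×10^7 m/s.
r = mv/(qB) = (1.88×10^-28)(1.81×10^7) / [(1×1.60×10^-19)(1.98)] = 0.0107 m.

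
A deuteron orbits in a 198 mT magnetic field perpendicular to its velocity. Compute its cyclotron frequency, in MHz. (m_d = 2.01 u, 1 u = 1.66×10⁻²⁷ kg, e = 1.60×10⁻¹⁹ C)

f ≈ 1.51 MHz

f = qB/(2πm) = (1×1.60×10^-19)(0.198) / [2π(3.34×10^-27)] = 1.51×10^6 Hz.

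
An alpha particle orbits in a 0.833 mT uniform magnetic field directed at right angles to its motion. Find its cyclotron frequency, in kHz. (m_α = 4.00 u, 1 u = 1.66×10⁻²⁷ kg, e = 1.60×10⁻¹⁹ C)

f = qB/(2πm) = (2×1.60×10^-19)(8.33×10^-4) / [2π(6.64×10^-27)] = 6390 Hz.

f ≈ 6.39 kHz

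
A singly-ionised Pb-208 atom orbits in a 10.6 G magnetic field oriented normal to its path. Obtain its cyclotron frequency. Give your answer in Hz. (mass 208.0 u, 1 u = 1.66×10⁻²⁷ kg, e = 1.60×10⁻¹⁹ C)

f ≈ 78.2 Hz

f = qB/(2πm) = (1×1.60×10^-19)(1.06×10^-3) / [2π(3.45×10^-25)] = 78.2 Hz.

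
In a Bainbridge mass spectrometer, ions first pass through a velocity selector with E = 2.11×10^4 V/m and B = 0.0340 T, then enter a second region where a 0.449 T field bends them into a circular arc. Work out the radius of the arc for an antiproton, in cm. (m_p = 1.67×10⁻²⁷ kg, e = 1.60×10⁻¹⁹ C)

r ≈ 1.44 cm

The selector passes v = E/B = 2.11×10^4/0.0340 = 6.21×10^5 m/s.
In the deflection region, r = mv/(qB₂) = (1.67×10^-27)(6.21×10^5) / [(1×1.60×10^-19)(0.449)] = 0.0144 m.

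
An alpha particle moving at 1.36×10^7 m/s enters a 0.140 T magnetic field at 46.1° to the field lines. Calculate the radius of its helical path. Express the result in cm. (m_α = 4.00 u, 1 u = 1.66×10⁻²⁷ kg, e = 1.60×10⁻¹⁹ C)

r ≈ 145 cm

Only the perpendicular component v⊥ = v sin46.1° = 9.80×10^6 m/s is bent by the field.
r = m v⊥ /(qB) = (6.64×10^-27)(9.80×10^6) / [(2×1.60×10^-19)(0.140)] = 1.45 m.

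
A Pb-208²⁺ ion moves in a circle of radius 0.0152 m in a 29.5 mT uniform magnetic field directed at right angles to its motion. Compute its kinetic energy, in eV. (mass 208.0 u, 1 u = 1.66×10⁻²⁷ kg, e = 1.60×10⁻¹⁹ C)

v = qBr/m = (2×1.60×10^-19)(0.0295)(0.0152) / (3.45×10^-25) = 416 m/s.
K = ½mv² = 0.5·(3.45×10^-25)·(416)² = 2.98×10^-20 J = 0.186 eV.

K ≈ 0.186 eV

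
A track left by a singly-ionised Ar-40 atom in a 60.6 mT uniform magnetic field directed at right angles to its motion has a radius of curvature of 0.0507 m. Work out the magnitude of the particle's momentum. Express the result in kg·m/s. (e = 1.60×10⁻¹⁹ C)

Since qvB = mv²/r, the momentum p = mv = qBr.
p = (1×1.60×10^-19)(0.0606)(0.0507) = 4.92×10^-22 kg·m/s.

p ≈ 4.92×10^-22 kg·m/s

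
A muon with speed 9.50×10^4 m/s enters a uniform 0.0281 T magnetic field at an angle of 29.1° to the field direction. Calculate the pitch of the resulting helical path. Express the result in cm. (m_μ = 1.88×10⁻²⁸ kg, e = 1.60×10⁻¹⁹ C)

pitch ≈ 2.18 cm

The velocity component along B is v∥ = v cos29.1° = 8.30×10^4 m/s.
The cyclotron period T = 2πm/(qB) = 2.63×10^-7 s is set by m, q, B alone.
Pitch = v∥·T = (8.30×10^4)(2.63×10^-7) = 0.0218 m.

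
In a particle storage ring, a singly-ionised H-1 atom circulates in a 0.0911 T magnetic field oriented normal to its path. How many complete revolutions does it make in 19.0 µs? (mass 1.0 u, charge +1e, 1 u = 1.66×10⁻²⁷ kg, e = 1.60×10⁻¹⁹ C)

T = 2πm/(qB) = 2π(1.66×10^-27) / [(1×1.60×10^-19)(0.0911)] = 7.1557×10^-7 s.
N = t/T = 1.90×10^-5 / 7.1557×10^-7 ≈ 26.55, so 26 complete revolutions.

N = 26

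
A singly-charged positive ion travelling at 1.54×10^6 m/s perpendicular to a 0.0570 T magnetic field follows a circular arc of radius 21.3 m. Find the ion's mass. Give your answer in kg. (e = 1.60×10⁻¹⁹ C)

qvB = mv²/r ⇒ m = qBr/v.
m = (1×1.60×10^-19)(0.0570)(21.3) / (1.54×10^6) = 1.26×10^-25 kg.

m ≈ 1.26×10^-25 kg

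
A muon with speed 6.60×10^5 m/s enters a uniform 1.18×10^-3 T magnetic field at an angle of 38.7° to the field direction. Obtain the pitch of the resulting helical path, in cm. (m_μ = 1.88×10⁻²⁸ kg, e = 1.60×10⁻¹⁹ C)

The velocity component along B is v∥ = v cos38.7° = 5.15×10^5 m/s.
The cyclotron period T = 2πm/(qB) = 6.26×10^-6 s is set by m, q, B alone.
Pitch = v∥·T = (5.15×10^5)(6.26×10^-6) = 3.22 m.

pitch ≈ 322 cm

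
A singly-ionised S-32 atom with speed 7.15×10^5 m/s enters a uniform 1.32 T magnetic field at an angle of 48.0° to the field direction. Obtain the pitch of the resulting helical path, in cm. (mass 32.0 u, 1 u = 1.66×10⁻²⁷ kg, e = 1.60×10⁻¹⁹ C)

pitch ≈ 75.6 cm

The velocity component along B is v∥ = v cos48.0° = 4.78×10^5 m/s.
The cyclotron period T = 2πm/(qB) = 1.58×10^-6 s is set by m, q, B alone.
Pitch = v∥·T = (4.78×10^5)(1.58×10^-6) = 0.756 m.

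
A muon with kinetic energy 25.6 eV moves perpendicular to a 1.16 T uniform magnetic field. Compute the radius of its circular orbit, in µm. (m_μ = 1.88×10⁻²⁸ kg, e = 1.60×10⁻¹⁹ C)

Convert the energy: K = 25.6 eV = 4.10×10^-18 J.
v = √(2K/m) = √(2·4.10×10^-18/1.88×10^-28) = 2.09×10^5 m/s.
r = mv/(qB) = (1.88×10^-28)(2.09×10^5) / [(1×1.60×10^-19)(1.16)] = 2.11×10^-4 m.

r ≈ 211 µm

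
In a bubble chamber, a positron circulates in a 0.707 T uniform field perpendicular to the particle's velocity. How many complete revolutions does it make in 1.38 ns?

T = 2πm/(qB) = 2π(9.11×10^-31) / [(1×1.60×10^-19)(0.707)] = 5.0601×10^-11 s.
N = t/T = 1.38×10^-9 / 5.0601×10^-11 ≈ 27.27, so 27 complete revolutions.

N = 27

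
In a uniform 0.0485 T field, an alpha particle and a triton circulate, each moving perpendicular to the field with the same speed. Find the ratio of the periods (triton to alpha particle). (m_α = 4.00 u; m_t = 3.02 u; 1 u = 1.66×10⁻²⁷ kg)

T = 2πm/(qB) is independent of speed, so T₂/T₁ = (m₂/q₂)/(m₁/q₁).
T_{triton}/T_{alpha particle} = (5.01×10^-27/1e) / (6.64×10^-27/2e) = 1.51.

ratio ≈ 1.51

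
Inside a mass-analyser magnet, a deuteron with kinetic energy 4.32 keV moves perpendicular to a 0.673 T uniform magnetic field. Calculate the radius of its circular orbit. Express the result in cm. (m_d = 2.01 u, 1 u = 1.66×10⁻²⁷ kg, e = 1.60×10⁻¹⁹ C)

r ≈ 1.99 cm

Convert the energy: K = 4.32 keV = 6.91×10^-16 J.
v = √(2K/m) = √(2·6.91×10^-16/3.34×10^-27) = 6.44×10^5 m/s.
r = mv/(qB) = (3.34×10^-27)(6.44×10^5) / [(1×1.60×10^-19)(0.673)] = 0.0199 m.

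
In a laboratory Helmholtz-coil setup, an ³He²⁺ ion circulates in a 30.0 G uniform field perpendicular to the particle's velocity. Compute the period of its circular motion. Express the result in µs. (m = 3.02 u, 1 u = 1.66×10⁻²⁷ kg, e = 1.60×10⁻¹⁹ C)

T ≈ 32.8 µs

The cyclotron period is independent of speed: T = 2πm/(qB).
T = 2π(5.01×10^-27) / [(2×1.60×10^-19)(3.00×10^-3)] = 3.28×10^-5 s.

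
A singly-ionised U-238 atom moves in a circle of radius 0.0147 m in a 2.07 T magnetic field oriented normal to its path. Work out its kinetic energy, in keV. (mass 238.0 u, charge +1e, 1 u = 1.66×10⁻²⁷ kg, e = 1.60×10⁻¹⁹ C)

v = qBr/m = (1×1.60×10^-19)(2.07)(0.0147) / (3.95×10^-25) = 1.23×10^4 m/s.
K = ½mv² = 0.5·(3.95×10^-25)·(1.23×10^4)² = 3.00×10^-17 J = 0.187 keV.

K ≈ 0.187 keV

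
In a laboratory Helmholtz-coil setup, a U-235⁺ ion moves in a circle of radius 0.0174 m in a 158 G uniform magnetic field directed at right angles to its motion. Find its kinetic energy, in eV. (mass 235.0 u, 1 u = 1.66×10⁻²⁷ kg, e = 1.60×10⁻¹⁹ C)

v = qBr/m = (1×1.60×10^-19)(0.0158)(0.0174) / (3.90×10^-25) = 113 m/s.
K = ½mv² = 0.5·(3.90×10^-25)·(113)² = 2.48×10^-21 J = 0.0155 eV.

K ≈ 0.0155 eV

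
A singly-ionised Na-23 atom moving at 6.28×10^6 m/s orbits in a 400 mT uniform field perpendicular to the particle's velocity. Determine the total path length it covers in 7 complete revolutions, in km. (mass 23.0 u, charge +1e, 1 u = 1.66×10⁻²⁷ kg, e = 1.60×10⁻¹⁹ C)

L ≈ 0.165 km

r = mv/(qB) = 3.75 m, so one revolution covers 2πr = 23.5 m.
In 7 revolutions: L = 7·2πr = 165 m.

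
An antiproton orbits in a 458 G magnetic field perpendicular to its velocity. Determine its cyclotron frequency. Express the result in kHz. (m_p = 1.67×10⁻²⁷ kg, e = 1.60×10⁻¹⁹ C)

f = qB/(2πm) = (1×1.60×10^-19)(0.0458) / [2π(1.67×10^-27)] = 6.98×10^5 Hz.

f ≈ 698 kHz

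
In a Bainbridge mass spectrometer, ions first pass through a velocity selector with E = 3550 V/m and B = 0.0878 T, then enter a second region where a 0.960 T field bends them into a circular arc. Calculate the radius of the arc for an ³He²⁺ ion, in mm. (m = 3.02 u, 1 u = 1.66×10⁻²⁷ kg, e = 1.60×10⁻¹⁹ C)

The selector passes v = E/B = 3550/0.0878 = 4.04×10^4 m/s.
In the deflection region, r = mv/(qB₂) = (5.01×10^-27)(4.04×10^4) / [(2×1.60×10^-19)(0.960)] = 6.60×10^-4 m.

r ≈ 0.660 mm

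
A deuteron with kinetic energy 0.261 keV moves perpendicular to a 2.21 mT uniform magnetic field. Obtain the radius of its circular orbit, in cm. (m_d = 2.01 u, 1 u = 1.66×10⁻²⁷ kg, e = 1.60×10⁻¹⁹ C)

r ≈ 149 cm

Convert the energy: K = 0.261 keV = 4.18×10^-17 J.
v = √(2K/m) = √(2·4.18×10^-17/3.34×10^-27) = 1.58×10^5 m/s.
r = mv/(qB) = (3.34×10^-27)(1.58×10^5) / [(1×1.60×10^-19)(2.21×10^-3)] = 1.49 m.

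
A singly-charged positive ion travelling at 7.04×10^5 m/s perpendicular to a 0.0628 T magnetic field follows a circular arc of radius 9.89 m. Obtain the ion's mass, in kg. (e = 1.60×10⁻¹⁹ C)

qvB = mv²/r ⇒ m = qBr/v.
m = (1×1.60×10^-19)(0.0628)(9.89) / (7.04×10^5) = 1.41×10^-25 kg.

m ≈ 1.41×10^-25 kg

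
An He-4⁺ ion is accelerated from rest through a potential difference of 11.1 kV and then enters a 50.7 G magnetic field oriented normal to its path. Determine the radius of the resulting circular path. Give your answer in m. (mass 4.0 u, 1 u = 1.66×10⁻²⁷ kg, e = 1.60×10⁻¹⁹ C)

The kinetic energy gained is K = qV = (1×1.60×10^-19)(1.11×10^4) = 1.78×10^-15 J.
v = √(2K/m) = 7.31×10^5 m/s.
r = mv/(qB) = (6.64×10^-27)(7.31×10^5) / [(1×1.60×10^-19)(5.07×10^-3)] = 5.99 m.

r ≈ 5.99 m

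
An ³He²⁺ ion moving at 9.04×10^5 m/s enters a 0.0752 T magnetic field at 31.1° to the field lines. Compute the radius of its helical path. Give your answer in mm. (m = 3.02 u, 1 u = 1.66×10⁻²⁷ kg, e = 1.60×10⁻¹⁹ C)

r ≈ 97.3 mm

Only the perpendicular component v⊥ = v sin31.1° = 4.67×10^5 m/s is bent by the field.
r = m v⊥ /(qB) = (5.01×10^-27)(4.67×10^5) / [(2×1.60×10^-19)(0.0752)] = 0.0973 m.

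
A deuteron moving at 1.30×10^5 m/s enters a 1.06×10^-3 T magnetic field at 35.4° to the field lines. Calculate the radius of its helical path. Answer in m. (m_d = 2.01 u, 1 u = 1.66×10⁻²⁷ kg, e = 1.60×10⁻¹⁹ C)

Only the perpendicular component v⊥ = v sin35.4° = 7.53×10^4 m/s is bent by the field.
r = m v⊥ /(qB) = (3.34×10^-27)(7.53×10^4) / [(1×1.60×10^-19)(1.06×10^-3)] = 1.48 m.

r ≈ 1.48 m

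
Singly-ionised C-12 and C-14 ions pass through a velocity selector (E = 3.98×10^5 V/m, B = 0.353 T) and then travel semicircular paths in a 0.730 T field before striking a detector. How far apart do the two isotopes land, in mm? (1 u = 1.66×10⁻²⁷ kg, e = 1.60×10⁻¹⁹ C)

Δd ≈ 64.1 mm

Both emerge at v = E/B₁ = 1.13×10^6 m/s.
r = mv/(qB₂), so r₁ = 0.1923 m and r₂ = 0.2243 m, giving Δr = 0.0320 m.
After a semicircle each ion lands a diameter 2r from the entry slit, so the separation is 2Δr = 0.0641 m.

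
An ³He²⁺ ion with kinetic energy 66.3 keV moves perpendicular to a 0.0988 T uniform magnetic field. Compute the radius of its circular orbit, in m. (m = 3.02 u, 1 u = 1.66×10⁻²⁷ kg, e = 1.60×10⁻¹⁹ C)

r ≈ 0.326 m

Convert the energy: K = 66.3 keV = 1.06×10^-14 J.
v = √(2K/m) = √(2·1.06×10^-14/5.01×10^-27) = 2.06×10^6 m/s.
r = mv/(qB) = (5.01×10^-27)(2.06×10^6) / [(2×1.60×10^-19)(0.0988)] = 0.326 m.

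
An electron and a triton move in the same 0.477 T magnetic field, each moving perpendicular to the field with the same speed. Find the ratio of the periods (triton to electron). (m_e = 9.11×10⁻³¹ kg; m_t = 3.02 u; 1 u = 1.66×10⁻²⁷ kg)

ratio ≈ 5500

T = 2πm/(qB) is independent of speed, so T₂/T₁ = (m₂/q₂)/(m₁/q₁).
T_{triton}/T_{electron} = (5.01×10^-27/1e) / (9.11×10^-31/1e) = 5500.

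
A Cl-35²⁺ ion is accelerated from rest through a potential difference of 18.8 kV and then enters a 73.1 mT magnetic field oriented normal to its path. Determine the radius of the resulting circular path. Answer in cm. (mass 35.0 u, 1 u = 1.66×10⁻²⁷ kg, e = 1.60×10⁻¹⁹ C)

r ≈ 113 cm

The kinetic energy gained is K = qV = (2×1.60×10^-19)(1.88×10^4) = 6.02×10^-15 J.
v = √(2K/m) = 4.55×10^5 m/s.
r = mv/(qB) = (5.81×10^-26)(4.55×10^5) / [(2×1.60×10^-19)(0.0731)] = 1.13 m.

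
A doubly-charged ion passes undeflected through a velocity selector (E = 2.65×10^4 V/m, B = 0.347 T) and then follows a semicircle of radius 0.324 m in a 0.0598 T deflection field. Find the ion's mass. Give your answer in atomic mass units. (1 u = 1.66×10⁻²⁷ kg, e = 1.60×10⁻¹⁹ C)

m ≈ 48.9 u

v = E/B₁ = 7.64×10^4 m/s.
From r = mv/(qB₂), m = qB₂r/v = (2×1.60×10^-19)(0.0598)(0.324) / (7.64×10^4) = 8.12×10^-26 kg.
In atomic mass units: m = 8.12×10^-26 / 1.66×10^-27 = 48.9 u.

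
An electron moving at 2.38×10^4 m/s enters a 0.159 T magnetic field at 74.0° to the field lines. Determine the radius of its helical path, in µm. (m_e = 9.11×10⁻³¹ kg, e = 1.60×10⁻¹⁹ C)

r ≈ 0.819 µm

Only the perpendicular component v⊥ = v sin74.0° = 2.29×10^4 m/s is bent by the field.
r = m v⊥ /(qB) = (9.11×10^-31)(2.29×10^4) / [(1×1.60×10^-19)(0.159)] = 8.19×10^-7 m.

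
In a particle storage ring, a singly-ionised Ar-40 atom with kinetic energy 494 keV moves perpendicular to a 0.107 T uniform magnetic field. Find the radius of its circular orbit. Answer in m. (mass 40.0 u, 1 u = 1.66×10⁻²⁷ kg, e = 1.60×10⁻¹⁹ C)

r ≈ 5.98 m

Convert the energy: K = 494 keV = 7.90×10^-14 J.
v = √(2K/m) = √(2·7.90×10^-14/6.64×10^-26) = 1.54×10^6 m/s.
r = mv/(qB) = (6.64×10^-26)(1.54×10^6) / [(1×1.60×10^-19)(0.107)] = 5.98 m.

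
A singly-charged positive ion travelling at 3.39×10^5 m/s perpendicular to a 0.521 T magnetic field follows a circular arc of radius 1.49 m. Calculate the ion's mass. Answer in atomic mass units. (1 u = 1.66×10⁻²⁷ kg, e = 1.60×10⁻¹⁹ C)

m ≈ 221 u

qvB = mv²/r ⇒ m = qBr/v.
m = (1×1.60×10^-19)(0.521)(1.49) / (3.39×10^5) = 3.66×10^-25 kg = 221 u.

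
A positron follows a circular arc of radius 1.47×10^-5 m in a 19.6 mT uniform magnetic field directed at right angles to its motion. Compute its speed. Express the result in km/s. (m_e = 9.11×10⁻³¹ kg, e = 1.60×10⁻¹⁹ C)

v ≈ 50.6 km/s

From qvB = mv²/r, v = qBr/m.
v = (1×1.60×10^-19)(0.0196)(1.47×10^-5) / (9.11×10^-31) = 5.06×10^4 m/s.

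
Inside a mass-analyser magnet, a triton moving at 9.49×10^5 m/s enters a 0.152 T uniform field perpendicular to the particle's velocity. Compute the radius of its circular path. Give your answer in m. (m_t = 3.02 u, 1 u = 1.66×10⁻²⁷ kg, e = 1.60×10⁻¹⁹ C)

r ≈ 0.196 m

The magnetic force provides the centripetal force: qvB = mv²/r, so r = mv/(qB).
r = (5.01×10^-27 kg)(9.49×10^5 m/s) / [(1×1.60×10^-19 C)(0.152 T)] = 0.196 m.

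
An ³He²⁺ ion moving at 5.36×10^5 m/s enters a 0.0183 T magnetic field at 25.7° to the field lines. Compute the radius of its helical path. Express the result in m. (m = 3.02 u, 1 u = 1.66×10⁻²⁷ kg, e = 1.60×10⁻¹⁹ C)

r ≈ 0.199 m

Only the perpendicular component v⊥ = v sin25.7° = 2.32×10^5 m/s is bent by the field.
r = m v⊥ /(qB) = (5.01×10^-27)(2.32×10^5) / [(2×1.60×10^-19)(0.0183)] = 0.199 m.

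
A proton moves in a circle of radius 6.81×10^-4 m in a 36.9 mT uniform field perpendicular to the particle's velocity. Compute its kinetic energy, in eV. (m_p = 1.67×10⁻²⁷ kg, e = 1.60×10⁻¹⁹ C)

K ≈ 0.0302 eV

v = qBr/m = (1×1.60×10^-19)(0.0369)(6.81×10^-4) / (1.67×10^-27) = 2410 m/s.
K = ½mv² = 0.5·(1.67×10^-27)·(2410)² = 4.84×10^-21 J = 0.0302 eV.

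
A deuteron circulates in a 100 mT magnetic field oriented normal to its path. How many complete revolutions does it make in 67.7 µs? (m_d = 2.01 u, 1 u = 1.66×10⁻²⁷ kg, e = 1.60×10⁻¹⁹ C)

N = 51

T = 2πm/(qB) = 2π(3.3366×10^-27) / [(1×1.60×10^-19)(0.100)] = 1.3103×10^-6 s.
N = t/T = 6.77×10^-5 / 1.3103×10^-6 ≈ 51.67, so 51 complete revolutions.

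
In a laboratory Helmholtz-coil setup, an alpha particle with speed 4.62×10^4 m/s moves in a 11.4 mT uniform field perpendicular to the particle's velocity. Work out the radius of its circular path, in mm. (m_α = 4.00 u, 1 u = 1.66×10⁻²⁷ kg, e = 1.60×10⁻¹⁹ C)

The magnetic force provides the centripetal force: qvB = mv²/r, so r = mv/(qB).
r = (6.64×10^-27 kg)(4.62×10^4 m/s) / [(2×1.60×10^-19 C)(0.0114 T)] = 0.0841 m.

r ≈ 84.1 mm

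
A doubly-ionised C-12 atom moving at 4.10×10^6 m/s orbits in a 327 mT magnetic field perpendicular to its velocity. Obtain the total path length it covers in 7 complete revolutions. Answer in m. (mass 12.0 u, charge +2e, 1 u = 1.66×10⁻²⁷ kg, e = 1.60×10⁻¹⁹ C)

r = mv/(qB) = 0.781 m, so one revolution covers 2πr = 4.90 m.
In 7 revolutions: L = 7·2πr = 34.3 m.

L ≈ 34.3 m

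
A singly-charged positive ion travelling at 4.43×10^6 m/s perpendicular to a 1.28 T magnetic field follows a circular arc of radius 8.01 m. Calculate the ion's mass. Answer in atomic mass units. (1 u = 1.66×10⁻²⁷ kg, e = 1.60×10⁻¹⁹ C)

qvB = mv²/r ⇒ m = qBr/v.
m = (1×1.60×10^-19)(1.28)(8.01) / (4.43×10^6) = 3.70×10^-25 kg = 223 u.

m ≈ 223 u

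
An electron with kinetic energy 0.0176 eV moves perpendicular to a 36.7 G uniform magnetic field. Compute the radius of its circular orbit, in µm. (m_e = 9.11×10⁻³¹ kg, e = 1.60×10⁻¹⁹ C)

r ≈ 122 µm

Convert the energy: K = 0.0176 eV = 2.82×10^-21 J.
v = √(2K/m) = √(2·2.82×10^-21/9.11×10^-31) = 7.86×10^4 m/s.
r = mv/(qB) = (9.11×10^-31)(7.86×10^4) / [(1×1.60×10^-19)(3.67×10^-3)] = 1.22×10^-4 m.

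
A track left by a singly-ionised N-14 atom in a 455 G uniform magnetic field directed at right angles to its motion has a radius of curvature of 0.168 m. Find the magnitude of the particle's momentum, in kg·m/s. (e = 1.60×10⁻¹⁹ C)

p ≈ 1.22×10^-21 kg·m/s

Since qvB = mv²/r, the momentum p = mv = qBr.
p = (1×1.60×10^-19)(0.0455)(0.168) = 1.22×10^-21 kg·m/s.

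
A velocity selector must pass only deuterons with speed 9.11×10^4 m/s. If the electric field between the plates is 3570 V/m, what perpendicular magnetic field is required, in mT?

qE = qvB ⇒ B = E/v = (3570) / (9.11×10^4) = 0.0392 T.

B ≈ 39.2 mT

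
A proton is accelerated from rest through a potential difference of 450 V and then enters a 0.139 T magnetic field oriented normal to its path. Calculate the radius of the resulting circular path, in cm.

r ≈ 2.20 cm

The kinetic energy gained is K = qV = (1×1.60×10^-19)(450) = 7.20×10^-17 J.
v = √(2K/m) = 2.94×10^5 m/s.
r = mv/(qB) = (1.67×10^-27)(2.94×10^5) / [(1×1.60×10^-19)(0.139)] = 0.0220 m.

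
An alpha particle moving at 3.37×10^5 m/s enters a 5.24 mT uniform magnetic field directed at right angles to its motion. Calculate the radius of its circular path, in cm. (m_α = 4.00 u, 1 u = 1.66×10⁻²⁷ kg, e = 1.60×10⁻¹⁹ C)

r ≈ 133 cm

The magnetic force provides the centripetal force: qvB = mv²/r, so r = mv/(qB).
r = (6.64×10^-27 kg)(3.37×10^5 m/s) / [(2×1.60×10^-19 C)(5.24×10^-3 T)] = 1.33 m.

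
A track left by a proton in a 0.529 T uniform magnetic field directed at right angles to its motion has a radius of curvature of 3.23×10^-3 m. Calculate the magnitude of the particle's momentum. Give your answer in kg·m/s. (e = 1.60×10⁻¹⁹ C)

Since qvB = mv²/r, the momentum p = mv = qBr.
p = (1×1.60×10^-19)(0.529)(3.23×10^-3) = 2.73×10^-22 kg·m/s.

p ≈ 2.73×10^-22 kg·m/s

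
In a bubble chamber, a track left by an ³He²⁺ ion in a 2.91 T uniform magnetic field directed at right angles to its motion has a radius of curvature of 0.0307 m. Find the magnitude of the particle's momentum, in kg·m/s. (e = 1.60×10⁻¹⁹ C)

p ≈ 2.86×10^-20 kg·m/s

Since qvB = mv²/r, the momentum p = mv = qBr.
p = (2×1.60×10^-19)(2.91)(0.0307) = 2.86×10^-20 kg·m/s.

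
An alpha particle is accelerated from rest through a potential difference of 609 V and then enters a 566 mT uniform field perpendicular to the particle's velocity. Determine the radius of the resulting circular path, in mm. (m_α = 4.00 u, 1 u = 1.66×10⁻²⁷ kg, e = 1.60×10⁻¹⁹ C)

The kinetic energy gained is K = qV = (2×1.60×10^-19)(609) = 1.95×10^-16 J.
v = √(2K/m) = 2.42×10^5 m/s.
r = mv/(qB) = (6.64×10^-27)(2.42×10^5) / [(2×1.60×10^-19)(0.566)] = 8.88×10^-3 m.

r ≈ 8.88 mm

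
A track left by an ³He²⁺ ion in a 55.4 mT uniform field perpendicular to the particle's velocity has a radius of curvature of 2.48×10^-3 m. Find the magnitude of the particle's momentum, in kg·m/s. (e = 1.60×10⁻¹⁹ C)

p ≈ 4.40×10^-23 kg·m/s

Since qvB = mv²/r, the momentum p = mv = qBr.
p = (2×1.60×10^-19)(0.0554)(2.48×10^-3) = 4.40×10^-23 kg·m/s.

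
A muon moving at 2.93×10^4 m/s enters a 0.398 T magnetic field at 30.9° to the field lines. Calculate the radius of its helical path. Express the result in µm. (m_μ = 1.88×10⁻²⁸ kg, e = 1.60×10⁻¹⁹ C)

r ≈ 44.4 µm

Only the perpendicular component v⊥ = v sin30.9° = 1.50×10^4 m/s is bent by the field.
r = m v⊥ /(qB) = (1.88×10^-28)(1.50×10^4) / [(1×1.60×10^-19)(0.398)] = 4.44×10^-5 m.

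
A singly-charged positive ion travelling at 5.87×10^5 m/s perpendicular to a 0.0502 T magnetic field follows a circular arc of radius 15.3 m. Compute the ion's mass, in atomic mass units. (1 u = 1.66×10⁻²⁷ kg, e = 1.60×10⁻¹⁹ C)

m ≈ 126 u

qvB = mv²/r ⇒ m = qBr/v.
m = (1×1.60×10^-19)(0.0502)(15.3) / (5.87×10^5) = 2.09×10^-25 kg = 126 u.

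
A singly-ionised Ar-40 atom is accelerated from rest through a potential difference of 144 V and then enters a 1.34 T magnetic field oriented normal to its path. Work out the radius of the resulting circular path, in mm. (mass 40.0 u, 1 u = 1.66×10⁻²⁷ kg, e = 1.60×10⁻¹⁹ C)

r ≈ 8.16 mm

The kinetic energy gained is K = qV = (1×1.60×10^-19)(144) = 2.30×10^-17 J.
v = √(2K/m) = 2.63×10^4 m/s.
r = mv/(qB) = (6.64×10^-26)(2.63×10^4) / [(1×1.60×10^-19)(1.34)] = 8.16×10^-3 m.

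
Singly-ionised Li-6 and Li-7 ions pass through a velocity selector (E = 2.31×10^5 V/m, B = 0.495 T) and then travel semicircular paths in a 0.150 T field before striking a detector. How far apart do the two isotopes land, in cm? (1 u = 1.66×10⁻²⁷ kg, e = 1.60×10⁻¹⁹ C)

Δd ≈ 6.46 cm

Both emerge at v = E/B₁ = 4.67×10^5 m/s.
r = mv/(qB₂), so r₁ = 0.1937 m and r₂ = 0.2259 m, giving Δr = 0.0323 m.
After a semicircle each ion lands a diameter 2r from the entry slit, so the separation is 2Δr = 0.0646 m.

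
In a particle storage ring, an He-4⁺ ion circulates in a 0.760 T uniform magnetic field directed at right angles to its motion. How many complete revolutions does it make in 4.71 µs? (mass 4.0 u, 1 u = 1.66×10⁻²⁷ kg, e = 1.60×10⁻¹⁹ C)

N = 13

T = 2πm/(qB) = 2π(6.64×10^-27) / [(1×1.60×10^-19)(0.760)] = 3.4309×10^-7 s.
N = t/T = 4.71×10^-6 / 3.4309×10^-7 ≈ 13.73, so 13 complete revolutions.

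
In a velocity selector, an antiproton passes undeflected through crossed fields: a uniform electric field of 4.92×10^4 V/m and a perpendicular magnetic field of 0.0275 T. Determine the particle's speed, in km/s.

v ≈ 1790 km/s

For zero net force, qE = qvB, so v = E/B.
v = (4.92×10^4) / (0.0275) = 1.79×10^6 m/s.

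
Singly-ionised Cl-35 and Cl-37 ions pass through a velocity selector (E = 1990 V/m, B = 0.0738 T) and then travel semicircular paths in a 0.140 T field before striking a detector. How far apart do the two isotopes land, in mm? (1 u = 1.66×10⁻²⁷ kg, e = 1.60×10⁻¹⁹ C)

Δd ≈ 7.99 mm

Both emerge at v = E/B₁ = 2.70×10^4 m/s.
r = mv/(qB₂), so r₁ = 0.06994 m and r₂ = 0.07394 m, giving Δr = 4.00×10^-3 m.
After a semicircle each ion lands a diameter 2r from the entry slit, so the separation is 2Δr = 7.99×10^-3 m.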